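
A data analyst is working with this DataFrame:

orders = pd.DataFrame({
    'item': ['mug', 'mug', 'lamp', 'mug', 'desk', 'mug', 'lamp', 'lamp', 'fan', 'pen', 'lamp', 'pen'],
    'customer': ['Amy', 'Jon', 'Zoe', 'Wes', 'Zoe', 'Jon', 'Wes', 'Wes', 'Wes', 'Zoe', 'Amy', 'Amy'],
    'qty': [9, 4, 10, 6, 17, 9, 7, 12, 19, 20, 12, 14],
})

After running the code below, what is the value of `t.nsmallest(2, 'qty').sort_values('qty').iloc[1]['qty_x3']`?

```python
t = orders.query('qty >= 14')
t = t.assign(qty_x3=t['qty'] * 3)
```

filter rows where qty >= 14:
    item customer  qty
4   desk      Zoe   17
8    fan      Wes   19
9    pen      Zoe   20
11   pen      Amy   14
add column qty_x3 = t['qty'] * 3:
    item customer  qty  qty_x3
4   desk      Zoe   17      51
8    fan      Wes   19      57
9    pen      Zoe   20      60
11   pen      Amy   14      42
take 2 rows with smallest qty:
    item customer  qty  qty_x3
11   pen      Amy   14      42
4   desk      Zoe   17      51
sort by qty:
    item customer  qty  qty_x3
11   pen      Amy   14      42
4   desk      Zoe   17      51
The value at position 1, column 'qty_x3' is 51.

51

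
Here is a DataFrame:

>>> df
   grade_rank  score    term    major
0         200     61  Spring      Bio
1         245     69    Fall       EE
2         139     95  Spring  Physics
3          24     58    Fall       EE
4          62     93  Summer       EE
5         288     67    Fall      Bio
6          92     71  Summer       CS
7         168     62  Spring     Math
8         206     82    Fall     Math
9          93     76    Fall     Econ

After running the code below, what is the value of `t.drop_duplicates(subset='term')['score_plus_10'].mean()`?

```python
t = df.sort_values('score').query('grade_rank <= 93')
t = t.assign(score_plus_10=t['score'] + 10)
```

sort by score:
   grade_rank  score    term    major
3          24     58    Fall       EE
0         200     61  Spring      Bio
7         168     62  Spring     Math
5         288     67    Fall      Bio
1         245     69    Fall       EE
6          92     71  Summer       CS
9          93     76    Fall     Econ
8         206     82    Fall     Math
4          62     93  Summer       EE
2         139     95  Spring  Physics
filter rows where grade_rank <= 93:
   grade_rank  score    term major
3          24     58    Fall    EE
6          92     71  Summer    CS
9          93     76    Fall  Econ
4          62     93  Summer    EE
add column score_plus_10 = t['score'] + 10:
   grade_rank  score    term major  score_plus_10
3          24     58    Fall    EE             68
6          92     71  Summer    CS             81
9          93     76    Fall  Econ             86
4          62     93  Summer    EE            103
drop duplicate term (keep=first):
   grade_rank  score    term major  score_plus_10
3          24     58    Fall    EE             68
6          92     71  Summer    CS             81
The mean of column 'score_plus_10' is 74.5.

74.5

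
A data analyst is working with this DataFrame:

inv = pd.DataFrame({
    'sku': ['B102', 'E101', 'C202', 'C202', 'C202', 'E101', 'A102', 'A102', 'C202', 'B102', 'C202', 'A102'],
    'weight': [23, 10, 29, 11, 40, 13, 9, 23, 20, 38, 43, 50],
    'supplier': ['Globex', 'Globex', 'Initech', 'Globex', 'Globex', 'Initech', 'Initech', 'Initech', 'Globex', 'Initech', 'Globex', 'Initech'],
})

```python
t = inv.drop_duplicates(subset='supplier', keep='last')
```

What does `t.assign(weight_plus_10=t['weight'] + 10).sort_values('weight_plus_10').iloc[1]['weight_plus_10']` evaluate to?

drop duplicate supplier (keep=last):
     sku  weight supplier
10  C202      43   Globex
11  A102      50  Initech
add column weight_plus_10 = t['weight'] + 10:
     sku  weight supplier  weight_plus_10
10  C202      43   Globex              53
11  A102      50  Initech              60
sort by weight_plus_10:
     sku  weight supplier  weight_plus_10
10  C202      43   Globex              53
11  A102      50  Initech              60

60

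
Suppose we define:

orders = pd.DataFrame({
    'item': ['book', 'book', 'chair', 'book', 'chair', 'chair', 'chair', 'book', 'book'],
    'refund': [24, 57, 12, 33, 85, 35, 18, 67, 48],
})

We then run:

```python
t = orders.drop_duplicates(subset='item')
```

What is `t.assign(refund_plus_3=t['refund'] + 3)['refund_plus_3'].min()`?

15

drop duplicate item (keep=first):
    item  refund
0   book      24
2  chair      12
add column refund_plus_3 = t['refund'] + 3:
    item  refund  refund_plus_3
0   book      24             27
2  chair      12             15
So min() = 15.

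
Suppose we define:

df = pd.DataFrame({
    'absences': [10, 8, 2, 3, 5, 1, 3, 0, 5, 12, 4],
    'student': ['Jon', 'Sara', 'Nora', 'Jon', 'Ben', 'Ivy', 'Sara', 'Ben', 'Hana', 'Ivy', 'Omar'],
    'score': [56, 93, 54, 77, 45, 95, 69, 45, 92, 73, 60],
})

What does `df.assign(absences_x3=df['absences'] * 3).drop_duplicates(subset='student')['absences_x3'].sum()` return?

add column absences_x3 = df['absences'] * 3:
    absences student  score  absences_x3
0         10     Jon     56           30
1          8    Sara     93           24
2          2    Nora     54            6
3          3     Jon     77            9
4          5     Ben     45           15
5          1     Ivy     95            3
6          3    Sara     69            9
7          0     Ben     45            0
8          5    Hana     92           15
9         12     Ivy     73           36
10         4    Omar     60           12
drop duplicate student (keep=first):
    absences student  score  absences_x3
0         10     Jon     56           30
1          8    Sara     93           24
2          2    Nora     54            6
4          5     Ben     45           15
5          1     Ivy     95            3
8          5    Hana     92           15
10         4    Omar     60           12
Taking the sum of column 'absences_x3' gives 105.

105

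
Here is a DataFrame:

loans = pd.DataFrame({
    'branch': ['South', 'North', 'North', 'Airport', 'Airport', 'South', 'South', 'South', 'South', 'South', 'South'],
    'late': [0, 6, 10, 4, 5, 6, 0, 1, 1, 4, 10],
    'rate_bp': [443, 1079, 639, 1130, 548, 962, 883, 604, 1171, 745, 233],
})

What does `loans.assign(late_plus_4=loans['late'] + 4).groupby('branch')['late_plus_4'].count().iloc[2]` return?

7

add column late_plus_4 = loans['late'] + 4:
     branch  late  rate_bp  late_plus_4
0     South     0      443            4
1     North     6     1079           10
2     North    10      639           14
3   Airport     4     1130            8
4   Airport     5      548            9
5     South     6      962           10
6     South     0      883            4
7     South     1      604            5
8     South     1     1171            5
9     South     4      745            8
10    South    10      233           14
group by branch, count of late_plus_4:
branch
Airport    2
North      2
South      7
Name: late_plus_4, dtype: int64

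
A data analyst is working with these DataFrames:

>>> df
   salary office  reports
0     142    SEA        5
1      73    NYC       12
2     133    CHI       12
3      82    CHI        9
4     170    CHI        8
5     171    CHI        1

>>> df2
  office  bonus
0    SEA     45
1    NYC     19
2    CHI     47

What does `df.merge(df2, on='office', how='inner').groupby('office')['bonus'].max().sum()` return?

111

merge on 'office' (how='inner') → 6 rows:
   salary office  reports  bonus
0     142    SEA        5     45
1      73    NYC       12     19
2     133    CHI       12     47
3      82    CHI        9     47
4     170    CHI        8     47
5     171    CHI        1     47
group by office, max of bonus:
office
CHI    47
NYC    19
SEA    45
Name: bonus, dtype: int64
Then the sum of the resulting series: 111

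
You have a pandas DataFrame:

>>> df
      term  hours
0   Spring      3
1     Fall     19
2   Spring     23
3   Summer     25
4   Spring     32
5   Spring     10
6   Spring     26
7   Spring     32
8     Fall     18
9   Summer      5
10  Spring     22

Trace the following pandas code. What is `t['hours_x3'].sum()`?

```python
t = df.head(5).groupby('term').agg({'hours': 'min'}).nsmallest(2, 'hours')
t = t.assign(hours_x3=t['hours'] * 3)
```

66

take first 5 rows:
     term  hours
0  Spring      3
1    Fall     19
2  Spring     23
3  Summer     25
4  Spring     32
group by term, min of hours:
        hours
term         
Fall       19
Spring      3
Summer     25
take 2 rows with smallest hours:
        hours
term         
Spring      3
Fall       19
add column hours_x3 = t['hours'] * 3:
        hours  hours_x3
term                   
Spring      3         9
Fall       19        57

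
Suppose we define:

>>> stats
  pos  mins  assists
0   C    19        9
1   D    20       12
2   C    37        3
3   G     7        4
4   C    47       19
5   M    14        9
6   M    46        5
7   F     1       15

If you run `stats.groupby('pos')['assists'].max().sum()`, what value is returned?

group by pos, max of assists:
pos
C    19
D    12
F    15
G     4
M     9
Name: assists, dtype: int64
Taking the sum of the resulting series gives 59.

59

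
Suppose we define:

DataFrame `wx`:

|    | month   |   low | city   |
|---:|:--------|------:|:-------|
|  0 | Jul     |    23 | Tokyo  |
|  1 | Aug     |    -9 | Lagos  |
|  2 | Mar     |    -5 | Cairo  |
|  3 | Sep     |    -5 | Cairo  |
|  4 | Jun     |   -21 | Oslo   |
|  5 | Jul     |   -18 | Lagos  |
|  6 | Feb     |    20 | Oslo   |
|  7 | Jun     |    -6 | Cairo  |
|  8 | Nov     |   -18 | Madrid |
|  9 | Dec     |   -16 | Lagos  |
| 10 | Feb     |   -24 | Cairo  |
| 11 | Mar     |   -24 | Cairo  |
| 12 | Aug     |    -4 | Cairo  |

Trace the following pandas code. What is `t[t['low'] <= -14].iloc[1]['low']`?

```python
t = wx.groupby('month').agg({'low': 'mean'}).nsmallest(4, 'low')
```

group by month, mean of low:
        low
month      
Aug    -6.5
Dec   -16.0
Feb    -2.0
Jul     2.5
Jun   -13.5
Mar   -14.5
Nov   -18.0
Sep    -5.0
take 4 rows with smallest low:
        low
month      
Nov   -18.0
Dec   -16.0
Mar   -14.5
Jun   -13.5
filter rows where low <= -14:
        low
month      
Nov   -18.0
Dec   -16.0
Mar   -14.5
value at position 1, column 'low' → -16.0

-16.0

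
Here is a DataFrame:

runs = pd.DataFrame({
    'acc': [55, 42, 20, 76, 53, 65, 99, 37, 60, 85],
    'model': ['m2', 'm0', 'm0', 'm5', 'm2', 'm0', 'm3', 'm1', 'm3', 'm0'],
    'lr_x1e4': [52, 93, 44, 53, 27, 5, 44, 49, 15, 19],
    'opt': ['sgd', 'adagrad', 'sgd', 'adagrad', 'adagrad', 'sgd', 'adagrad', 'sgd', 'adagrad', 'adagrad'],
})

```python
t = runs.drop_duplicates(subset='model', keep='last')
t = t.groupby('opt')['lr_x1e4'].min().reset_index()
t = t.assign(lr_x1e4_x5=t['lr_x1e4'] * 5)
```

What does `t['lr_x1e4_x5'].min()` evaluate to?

drop duplicate model (keep=last):
   acc model  lr_x1e4      opt
3   76    m5       53  adagrad
4   53    m2       27  adagrad
7   37    m1       49      sgd
8   60    m3       15  adagrad
9   85    m0       19  adagrad
group by opt, min of lr_x1e4:
opt
adagrad    15
sgd        49
Name: lr_x1e4, dtype: int64
reset_index():
       opt  lr_x1e4
0  adagrad       15
1      sgd       49
add column lr_x1e4_x5 = t['lr_x1e4'] * 5:
       opt  lr_x1e4  lr_x1e4_x5
0  adagrad       15          75
1      sgd       49         245
Reading off the min of column 'lr_x1e4_x5', we get 75.

75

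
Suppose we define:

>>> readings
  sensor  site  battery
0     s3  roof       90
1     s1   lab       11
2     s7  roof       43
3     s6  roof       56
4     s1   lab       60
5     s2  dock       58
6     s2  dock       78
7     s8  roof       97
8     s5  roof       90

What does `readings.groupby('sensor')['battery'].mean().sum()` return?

479.5

group by sensor, mean of battery:
sensor
s1    35.5
s2    68.0
s3    90.0
s5    90.0
s6    56.0
s7    43.0
s8    97.0
Name: battery, dtype: float64
Then the sum of the resulting series: 479.5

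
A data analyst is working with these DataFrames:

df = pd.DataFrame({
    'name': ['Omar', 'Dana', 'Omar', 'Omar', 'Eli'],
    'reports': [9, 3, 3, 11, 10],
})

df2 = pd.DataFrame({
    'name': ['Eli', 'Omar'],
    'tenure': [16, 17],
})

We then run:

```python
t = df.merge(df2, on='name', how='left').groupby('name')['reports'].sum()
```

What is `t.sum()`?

merge on 'name' (how='left') → 5 rows:
   name  reports  tenure
0  Omar        9    17.0
1  Dana        3     NaN
2  Omar        3    17.0
3  Omar       11    17.0
4   Eli       10    16.0
group by name, sum of reports:
name
Dana     3
Eli     10
Omar    23
Name: reports, dtype: int64
sum of the resulting series → 36

36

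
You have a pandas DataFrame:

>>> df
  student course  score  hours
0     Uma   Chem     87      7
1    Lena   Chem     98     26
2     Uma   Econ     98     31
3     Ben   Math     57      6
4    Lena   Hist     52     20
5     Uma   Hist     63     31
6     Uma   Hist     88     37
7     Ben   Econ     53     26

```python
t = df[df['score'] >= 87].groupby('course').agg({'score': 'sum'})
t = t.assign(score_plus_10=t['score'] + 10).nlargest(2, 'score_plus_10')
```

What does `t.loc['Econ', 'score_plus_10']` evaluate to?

108

filter rows where score >= 87:
  student course  score  hours
0     Uma   Chem     87      7
1    Lena   Chem     98     26
2     Uma   Econ     98     31
6     Uma   Hist     88     37
group by course, sum of score:
        score
course       
Chem      185
Econ       98
Hist       88
add column score_plus_10 = t['score'] + 10:
        score  score_plus_10
course                      
Chem      185            195
Econ       98            108
Hist       88             98
take 2 rows with largest score_plus_10:
        score  score_plus_10
course                      
Chem      185            195
Econ       98            108
value at row 'Econ', column 'score_plus_10' → 108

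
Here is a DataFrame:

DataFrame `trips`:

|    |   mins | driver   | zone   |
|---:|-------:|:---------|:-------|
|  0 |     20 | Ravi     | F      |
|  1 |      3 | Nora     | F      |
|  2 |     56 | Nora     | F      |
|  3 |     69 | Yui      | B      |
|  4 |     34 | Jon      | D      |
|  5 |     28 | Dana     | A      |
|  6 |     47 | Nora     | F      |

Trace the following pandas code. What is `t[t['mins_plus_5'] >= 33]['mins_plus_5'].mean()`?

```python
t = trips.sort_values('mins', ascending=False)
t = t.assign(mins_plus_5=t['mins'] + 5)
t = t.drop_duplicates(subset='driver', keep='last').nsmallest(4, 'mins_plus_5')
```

36.0

sort by mins descending:
   mins driver zone
3    69    Yui    B
2    56   Nora    F
6    47   Nora    F
4    34    Jon    D
5    28   Dana    A
0    20   Ravi    F
1     3   Nora    F
add column mins_plus_5 = t['mins'] + 5:
   mins driver zone  mins_plus_5
3    69    Yui    B           74
2    56   Nora    F           61
6    47   Nora    F           52
4    34    Jon    D           39
5    28   Dana    A           33
0    20   Ravi    F           25
1     3   Nora    F            8
drop duplicate driver (keep=last):
   mins driver zone  mins_plus_5
3    69    Yui    B           74
4    34    Jon    D           39
5    28   Dana    A           33
0    20   Ravi    F           25
1     3   Nora    F            8
take 4 rows with smallest mins_plus_5:
   mins driver zone  mins_plus_5
1     3   Nora    F            8
0    20   Ravi    F           25
5    28   Dana    A           33
4    34    Jon    D           39
filter rows where mins_plus_5 >= 33:
   mins driver zone  mins_plus_5
5    28   Dana    A           33
4    34    Jon    D           39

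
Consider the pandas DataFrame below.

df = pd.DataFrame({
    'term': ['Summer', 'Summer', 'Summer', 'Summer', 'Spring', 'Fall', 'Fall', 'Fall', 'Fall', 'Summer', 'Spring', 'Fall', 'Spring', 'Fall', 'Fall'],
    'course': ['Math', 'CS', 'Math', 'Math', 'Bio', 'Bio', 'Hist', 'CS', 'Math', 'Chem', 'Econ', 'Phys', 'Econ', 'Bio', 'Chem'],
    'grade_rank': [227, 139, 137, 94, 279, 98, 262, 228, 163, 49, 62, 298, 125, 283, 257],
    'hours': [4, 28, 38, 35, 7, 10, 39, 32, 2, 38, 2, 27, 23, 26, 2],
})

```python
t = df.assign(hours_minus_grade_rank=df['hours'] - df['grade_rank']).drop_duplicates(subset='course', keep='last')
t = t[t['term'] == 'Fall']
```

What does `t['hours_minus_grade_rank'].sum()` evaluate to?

add column hours_minus_grade_rank = df['hours'] - df['grade_rank']:
      term course  grade_rank  hours  hours_minus_grade_rank
0   Summer   Math         227      4                    -223
1   Summer     CS         139     28                    -111
2   Summer   Math         137     38                     -99
3   Summer   Math          94     35                     -59
4   Spring    Bio         279      7                    -272
5     Fall    Bio          98     10                     -88
6     Fall   Hist         262     39                    -223
7     Fall     CS         228     32                    -196
8     Fall   Math         163      2                    -161
9   Summer   Chem          49     38                     -11
10  Spring   Econ          62      2                     -60
11    Fall   Phys         298     27                    -271
12  Spring   Econ         125     23                    -102
13    Fall    Bio         283     26                    -257
14    Fall   Chem         257      2                    -255
drop duplicate course (keep=last):
      term course  grade_rank  hours  hours_minus_grade_rank
6     Fall   Hist         262     39                    -223
7     Fall     CS         228     32                    -196
8     Fall   Math         163      2                    -161
11    Fall   Phys         298     27                    -271
12  Spring   Econ         125     23                    -102
13    Fall    Bio         283     26                    -257
14    Fall   Chem         257      2                    -255
filter rows where term == 'Fall':
    term course  grade_rank  hours  hours_minus_grade_rank
6   Fall   Hist         262     39                    -223
7   Fall     CS         228     32                    -196
8   Fall   Math         163      2                    -161
11  Fall   Phys         298     27                    -271
13  Fall    Bio         283     26                    -257
14  Fall   Chem         257      2                    -255

-1363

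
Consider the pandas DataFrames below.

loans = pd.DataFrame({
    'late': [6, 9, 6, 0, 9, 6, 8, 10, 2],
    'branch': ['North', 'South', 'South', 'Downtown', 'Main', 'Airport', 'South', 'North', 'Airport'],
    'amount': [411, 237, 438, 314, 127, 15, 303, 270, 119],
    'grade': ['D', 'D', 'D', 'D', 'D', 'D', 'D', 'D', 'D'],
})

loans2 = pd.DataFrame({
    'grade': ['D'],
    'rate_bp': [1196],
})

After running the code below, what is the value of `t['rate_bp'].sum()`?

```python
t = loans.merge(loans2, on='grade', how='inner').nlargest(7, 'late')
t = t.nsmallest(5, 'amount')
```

5980

merge on 'grade' (how='inner') → 9 rows:
   late    branch  amount grade  rate_bp
0     6     North     411     D     1196
1     9     South     237     D     1196
2     6     South     438     D     1196
3     0  Downtown     314     D     1196
4     9      Main     127     D     1196
5     6   Airport      15     D     1196
6     8     South     303     D     1196
7    10     North     270     D     1196
8     2   Airport     119     D     1196
take 7 rows with largest late:
   late   branch  amount grade  rate_bp
7    10    North     270     D     1196
1     9    South     237     D     1196
4     9     Main     127     D     1196
6     8    South     303     D     1196
0     6    North     411     D     1196
2     6    South     438     D     1196
5     6  Airport      15     D     1196
take 5 rows with smallest amount:
   late   branch  amount grade  rate_bp
5     6  Airport      15     D     1196
4     9     Main     127     D     1196
1     9    South     237     D     1196
7    10    North     270     D     1196
6     8    South     303     D     1196
Reading off the sum of column 'rate_bp', we get 5980.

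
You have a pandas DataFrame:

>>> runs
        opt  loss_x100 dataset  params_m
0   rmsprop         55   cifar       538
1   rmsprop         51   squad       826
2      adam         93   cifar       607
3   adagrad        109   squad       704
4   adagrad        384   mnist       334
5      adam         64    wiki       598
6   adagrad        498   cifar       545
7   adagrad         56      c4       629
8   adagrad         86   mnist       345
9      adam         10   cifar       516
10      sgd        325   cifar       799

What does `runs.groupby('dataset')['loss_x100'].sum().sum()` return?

group by dataset, sum of loss_x100:
dataset
c4        56
cifar    981
mnist    470
squad    160
wiki      64
Name: loss_x100, dtype: int64
Reading off the sum of the resulting series, we get 1731.

1731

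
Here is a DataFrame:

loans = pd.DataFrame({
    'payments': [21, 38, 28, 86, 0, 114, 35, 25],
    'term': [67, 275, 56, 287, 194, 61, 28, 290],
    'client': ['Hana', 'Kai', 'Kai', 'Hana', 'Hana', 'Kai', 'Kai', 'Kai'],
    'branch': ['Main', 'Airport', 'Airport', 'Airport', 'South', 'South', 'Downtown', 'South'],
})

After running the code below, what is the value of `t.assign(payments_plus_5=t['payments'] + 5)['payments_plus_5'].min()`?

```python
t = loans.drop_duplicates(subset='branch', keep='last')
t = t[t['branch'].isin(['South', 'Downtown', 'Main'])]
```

26

drop duplicate branch (keep=last):
   payments  term client    branch
0        21    67   Hana      Main
3        86   287   Hana   Airport
6        35    28    Kai  Downtown
7        25   290    Kai     South
filter rows where branch in ['South', 'Downtown', 'Main']:
   payments  term client    branch
0        21    67   Hana      Main
6        35    28    Kai  Downtown
7        25   290    Kai     South
add column payments_plus_5 = t['payments'] + 5:
   payments  term client    branch  payments_plus_5
0        21    67   Hana      Main               26
6        35    28    Kai  Downtown               40
7        25   290    Kai     South               30
Hence 26.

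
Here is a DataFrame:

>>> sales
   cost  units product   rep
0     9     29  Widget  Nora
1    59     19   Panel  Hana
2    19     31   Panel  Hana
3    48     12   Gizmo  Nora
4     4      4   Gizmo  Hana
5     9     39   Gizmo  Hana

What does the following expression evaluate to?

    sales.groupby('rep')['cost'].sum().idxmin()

Nora

group by rep, sum of cost:
rep
Hana    91
Nora    57
Name: cost, dtype: int64
Hence Nora.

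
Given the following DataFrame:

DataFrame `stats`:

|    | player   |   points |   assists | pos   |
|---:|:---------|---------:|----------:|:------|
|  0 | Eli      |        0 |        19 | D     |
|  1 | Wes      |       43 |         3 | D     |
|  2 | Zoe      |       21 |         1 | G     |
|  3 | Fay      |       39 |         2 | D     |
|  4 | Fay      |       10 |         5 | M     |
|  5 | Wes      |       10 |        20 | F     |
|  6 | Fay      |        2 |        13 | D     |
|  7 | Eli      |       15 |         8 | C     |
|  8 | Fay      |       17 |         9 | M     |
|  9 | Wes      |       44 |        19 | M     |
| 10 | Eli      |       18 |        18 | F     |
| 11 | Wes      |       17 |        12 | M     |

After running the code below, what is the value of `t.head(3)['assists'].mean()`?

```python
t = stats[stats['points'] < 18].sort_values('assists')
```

7.33333333333

filter rows where points < 18:
   player  points  assists pos
0     Eli       0       19   D
4     Fay      10        5   M
5     Wes      10       20   F
6     Fay       2       13   D
7     Eli      15        8   C
8     Fay      17        9   M
11    Wes      17       12   M
sort by assists:
   player  points  assists pos
4     Fay      10        5   M
7     Eli      15        8   C
8     Fay      17        9   M
11    Wes      17       12   M
6     Fay       2       13   D
0     Eli       0       19   D
5     Wes      10       20   F
take first 3 rows:
  player  points  assists pos
4    Fay      10        5   M
7    Eli      15        8   C
8    Fay      17        9   M
Then the mean of column 'assists': 7.33333333333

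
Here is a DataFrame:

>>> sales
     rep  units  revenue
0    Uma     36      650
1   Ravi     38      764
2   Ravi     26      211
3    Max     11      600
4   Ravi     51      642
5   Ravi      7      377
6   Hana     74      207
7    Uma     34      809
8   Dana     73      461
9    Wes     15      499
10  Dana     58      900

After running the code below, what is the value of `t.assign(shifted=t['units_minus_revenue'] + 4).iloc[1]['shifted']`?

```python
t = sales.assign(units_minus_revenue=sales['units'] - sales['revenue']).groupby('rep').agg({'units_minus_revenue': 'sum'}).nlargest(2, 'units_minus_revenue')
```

-480

add column units_minus_revenue = sales['units'] - sales['revenue']:
     rep  units  revenue  units_minus_revenue
0    Uma     36      650                 -614
1   Ravi     38      764                 -726
2   Ravi     26      211                 -185
3    Max     11      600                 -589
4   Ravi     51      642                 -591
5   Ravi      7      377                 -370
6   Hana     74      207                 -133
7    Uma     34      809                 -775
8   Dana     73      461                 -388
9    Wes     15      499                 -484
10  Dana     58      900                 -842
group by rep, sum of units_minus_revenue:
      units_minus_revenue
rep                      
Dana                -1230
Hana                 -133
Max                  -589
Ravi                -1872
Uma                 -1389
Wes                  -484
take 2 rows with largest units_minus_revenue:
      units_minus_revenue
rep                      
Hana                 -133
Wes                  -484
add column shifted = t['units_minus_revenue'] + 4:
      units_minus_revenue  shifted
rep                               
Hana                 -133     -129
Wes                  -484     -480
Then the value at position 1, column 'shifted': -480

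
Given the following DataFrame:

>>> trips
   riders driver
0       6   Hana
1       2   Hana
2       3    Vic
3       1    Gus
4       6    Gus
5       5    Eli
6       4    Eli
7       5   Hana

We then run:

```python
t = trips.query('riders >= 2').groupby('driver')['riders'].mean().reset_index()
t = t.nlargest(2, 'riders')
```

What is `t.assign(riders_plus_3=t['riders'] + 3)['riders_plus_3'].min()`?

7.5

filter rows where riders >= 2:
   riders driver
0       6   Hana
1       2   Hana
2       3    Vic
4       6    Gus
5       5    Eli
6       4    Eli
7       5   Hana
group by driver, mean of riders:
driver
Eli     4.500000
Gus     6.000000
Hana    4.333333
Vic     3.000000
Name: riders, dtype: float64
reset_index():
  driver    riders
0    Eli  4.500000
1    Gus  6.000000
2   Hana  4.333333
3    Vic  3.000000
take 2 rows with largest riders:
  driver  riders
1    Gus     6.0
0    Eli     4.5
add column riders_plus_3 = t['riders'] + 3:
  driver  riders  riders_plus_3
1    Gus     6.0            9.0
0    Eli     4.5            7.5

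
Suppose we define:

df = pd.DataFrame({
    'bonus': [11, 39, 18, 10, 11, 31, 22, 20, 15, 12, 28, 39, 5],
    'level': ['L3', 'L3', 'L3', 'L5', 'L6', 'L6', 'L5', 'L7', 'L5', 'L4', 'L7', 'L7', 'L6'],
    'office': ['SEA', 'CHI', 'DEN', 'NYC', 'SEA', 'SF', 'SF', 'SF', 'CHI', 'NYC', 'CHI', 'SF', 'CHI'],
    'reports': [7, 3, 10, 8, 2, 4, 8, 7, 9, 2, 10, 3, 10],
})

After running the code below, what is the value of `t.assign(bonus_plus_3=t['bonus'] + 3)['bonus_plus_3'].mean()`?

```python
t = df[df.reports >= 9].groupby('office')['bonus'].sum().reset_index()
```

36.0

filter rows where reports >= 9:
    bonus level office  reports
2      18    L3    DEN       10
8      15    L5    CHI        9
10     28    L7    CHI       10
12      5    L6    CHI       10
group by office, sum of bonus:
office
CHI    48
DEN    18
Name: bonus, dtype: int64
reset_index():
  office  bonus
0    CHI     48
1    DEN     18
add column bonus_plus_3 = t['bonus'] + 3:
  office  bonus  bonus_plus_3
0    CHI     48            51
1    DEN     18            21
So mean() = 36.0.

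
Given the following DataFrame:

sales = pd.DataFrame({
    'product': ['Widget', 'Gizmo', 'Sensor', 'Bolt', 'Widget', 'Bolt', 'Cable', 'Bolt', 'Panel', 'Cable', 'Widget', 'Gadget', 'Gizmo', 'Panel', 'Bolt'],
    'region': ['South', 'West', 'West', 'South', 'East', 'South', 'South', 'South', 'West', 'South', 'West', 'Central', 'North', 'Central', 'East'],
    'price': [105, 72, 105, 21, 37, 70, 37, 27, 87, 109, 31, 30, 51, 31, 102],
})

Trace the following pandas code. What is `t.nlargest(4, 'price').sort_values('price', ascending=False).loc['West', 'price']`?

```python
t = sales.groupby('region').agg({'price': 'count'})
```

4

group by region, count of price:
         price
region        
Central      2
East         2
North        1
South        6
West         4
take 4 rows with largest price:
         price
region        
South        6
West         4
Central      2
East         2
sort by price descending:
         price
region        
South        6
West         4
Central      2
East         2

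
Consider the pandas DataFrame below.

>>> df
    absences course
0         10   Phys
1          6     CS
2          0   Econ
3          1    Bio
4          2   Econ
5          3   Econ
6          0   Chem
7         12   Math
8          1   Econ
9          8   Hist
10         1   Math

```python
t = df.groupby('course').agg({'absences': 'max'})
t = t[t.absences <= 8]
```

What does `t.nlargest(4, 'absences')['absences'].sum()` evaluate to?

group by course, max of absences:
        absences
course          
Bio            1
CS             6
Chem           0
Econ           3
Hist           8
Math          12
Phys          10
filter rows where absences <= 8:
        absences
course          
Bio            1
CS             6
Chem           0
Econ           3
Hist           8
take 4 rows with largest absences:
        absences
course          
Hist           8
CS             6
Econ           3
Bio            1
Hence 18.

18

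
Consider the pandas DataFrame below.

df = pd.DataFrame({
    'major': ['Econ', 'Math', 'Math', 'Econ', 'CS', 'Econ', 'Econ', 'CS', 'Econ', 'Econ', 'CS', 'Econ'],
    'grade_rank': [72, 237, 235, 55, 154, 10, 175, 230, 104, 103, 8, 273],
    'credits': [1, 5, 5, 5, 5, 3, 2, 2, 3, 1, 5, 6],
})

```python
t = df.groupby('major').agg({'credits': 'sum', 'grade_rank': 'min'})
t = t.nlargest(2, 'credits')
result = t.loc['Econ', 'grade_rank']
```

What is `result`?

group by major: sum(credits), min(grade_rank):
       credits  grade_rank
major                     
CS          12           8
Econ        21          10
Math        10         235
take 2 rows with largest credits:
       credits  grade_rank
major                     
Econ        21          10
CS          12           8

10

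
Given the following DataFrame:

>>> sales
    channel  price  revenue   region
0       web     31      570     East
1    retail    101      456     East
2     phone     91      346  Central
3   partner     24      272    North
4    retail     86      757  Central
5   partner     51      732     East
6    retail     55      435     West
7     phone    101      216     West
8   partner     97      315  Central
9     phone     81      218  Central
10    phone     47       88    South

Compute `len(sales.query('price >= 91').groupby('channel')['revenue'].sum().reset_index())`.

filter rows where price >= 91:
   channel  price  revenue   region
1   retail    101      456     East
2    phone     91      346  Central
7    phone    101      216     West
8  partner     97      315  Central
group by channel, sum of revenue:
channel
partner    315
phone      562
retail     456
Name: revenue, dtype: int64
reset_index():
   channel  revenue
0  partner      315
1    phone      562
2   retail      456
So reset_index()) = 3.

3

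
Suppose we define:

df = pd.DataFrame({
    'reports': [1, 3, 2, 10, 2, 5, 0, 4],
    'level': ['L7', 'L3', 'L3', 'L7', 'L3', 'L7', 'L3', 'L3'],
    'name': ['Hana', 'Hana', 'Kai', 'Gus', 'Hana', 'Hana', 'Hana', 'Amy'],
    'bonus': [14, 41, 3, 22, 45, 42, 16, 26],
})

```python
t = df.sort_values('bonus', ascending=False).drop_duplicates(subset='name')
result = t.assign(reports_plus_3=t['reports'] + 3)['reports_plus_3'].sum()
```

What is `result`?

sort by bonus descending:
   reports level  name  bonus
4        2    L3  Hana     45
5        5    L7  Hana     42
1        3    L3  Hana     41
7        4    L3   Amy     26
3       10    L7   Gus     22
6        0    L3  Hana     16
0        1    L7  Hana     14
2        2    L3   Kai      3
drop duplicate name (keep=first):
   reports level  name  bonus
4        2    L3  Hana     45
7        4    L3   Amy     26
3       10    L7   Gus     22
2        2    L3   Kai      3
add column reports_plus_3 = t['reports'] + 3:
   reports level  name  bonus  reports_plus_3
4        2    L3  Hana     45               5
7        4    L3   Amy     26               7
3       10    L7   Gus     22              13
2        2    L3   Kai      3               5
Hence 30.

30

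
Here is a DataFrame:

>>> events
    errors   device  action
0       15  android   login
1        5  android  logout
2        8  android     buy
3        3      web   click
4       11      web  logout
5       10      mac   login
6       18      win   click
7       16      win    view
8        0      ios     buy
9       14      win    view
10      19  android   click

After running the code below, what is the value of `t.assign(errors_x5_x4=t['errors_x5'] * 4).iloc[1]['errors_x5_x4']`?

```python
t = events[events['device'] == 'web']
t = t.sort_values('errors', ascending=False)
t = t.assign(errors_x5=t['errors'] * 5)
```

filter rows where device == 'web':
   errors device  action
3       3    web   click
4      11    web  logout
sort by errors descending:
   errors device  action
4      11    web  logout
3       3    web   click
add column errors_x5 = t['errors'] * 5:
   errors device  action  errors_x5
4      11    web  logout         55
3       3    web   click         15
add column errors_x5_x4 = t['errors_x5'] * 4:
   errors device  action  errors_x5  errors_x5_x4
4      11    web  logout         55           220
3       3    web   click         15            60
The value at position 1, column 'errors_x5_x4' is 60.

60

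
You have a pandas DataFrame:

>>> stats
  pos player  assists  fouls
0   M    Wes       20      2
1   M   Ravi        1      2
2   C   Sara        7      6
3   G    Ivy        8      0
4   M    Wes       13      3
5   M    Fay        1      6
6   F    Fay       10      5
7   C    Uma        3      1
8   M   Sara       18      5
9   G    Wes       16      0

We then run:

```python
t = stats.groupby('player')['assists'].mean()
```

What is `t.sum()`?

group by player, mean of assists:
player
Fay      5.500000
Ivy      8.000000
Ravi     1.000000
Sara    12.500000
Uma      3.000000
Wes     16.333333
Name: assists, dtype: float64

46.3333333333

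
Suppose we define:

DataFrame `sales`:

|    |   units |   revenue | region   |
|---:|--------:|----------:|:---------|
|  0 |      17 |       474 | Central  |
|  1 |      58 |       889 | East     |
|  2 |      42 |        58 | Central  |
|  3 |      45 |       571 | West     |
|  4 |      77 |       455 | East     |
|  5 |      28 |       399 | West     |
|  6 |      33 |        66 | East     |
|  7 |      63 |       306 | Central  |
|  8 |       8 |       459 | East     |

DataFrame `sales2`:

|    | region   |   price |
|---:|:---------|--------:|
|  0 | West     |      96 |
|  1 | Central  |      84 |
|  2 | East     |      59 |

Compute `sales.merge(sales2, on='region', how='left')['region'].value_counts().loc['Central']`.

3

merge on 'region' (how='left') → 9 rows:
   units  revenue   region  price
0     17      474  Central     84
1     58      889     East     59
2     42       58  Central     84
3     45      571     West     96
4     77      455     East     59
5     28      399     West     96
6     33       66     East     59
7     63      306  Central     84
8      8      459     East     59
value_counts of region:
region
East       4
Central    3
West       2
Name: count, dtype: int64
Taking the value at index 'Central' gives 3.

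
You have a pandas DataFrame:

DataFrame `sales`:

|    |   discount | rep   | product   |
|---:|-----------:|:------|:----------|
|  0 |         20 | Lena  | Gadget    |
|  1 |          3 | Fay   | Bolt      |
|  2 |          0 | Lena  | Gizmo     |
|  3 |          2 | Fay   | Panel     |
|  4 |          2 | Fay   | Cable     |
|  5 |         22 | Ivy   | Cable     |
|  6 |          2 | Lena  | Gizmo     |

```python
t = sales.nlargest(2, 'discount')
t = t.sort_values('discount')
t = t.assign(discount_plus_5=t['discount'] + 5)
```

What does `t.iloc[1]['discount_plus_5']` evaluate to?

take 2 rows with largest discount:
   discount   rep product
5        22   Ivy   Cable
0        20  Lena  Gadget
sort by discount:
   discount   rep product
0        20  Lena  Gadget
5        22   Ivy   Cable
add column discount_plus_5 = t['discount'] + 5:
   discount   rep product  discount_plus_5
0        20  Lena  Gadget               25
5        22   Ivy   Cable               27
value at position 1, column 'discount_plus_5' → 27

27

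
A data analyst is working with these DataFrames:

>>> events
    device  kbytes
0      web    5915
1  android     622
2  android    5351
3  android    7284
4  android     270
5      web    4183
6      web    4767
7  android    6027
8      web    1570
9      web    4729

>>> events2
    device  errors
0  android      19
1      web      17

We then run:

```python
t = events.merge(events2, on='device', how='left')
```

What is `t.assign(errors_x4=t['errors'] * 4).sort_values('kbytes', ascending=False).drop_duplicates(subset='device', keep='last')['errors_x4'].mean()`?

72.0

merge on 'device' (how='left') → 10 rows:
    device  kbytes  errors
0      web    5915      17
1  android     622      19
2  android    5351      19
3  android    7284      19
4  android     270      19
5      web    4183      17
6      web    4767      17
7  android    6027      19
8      web    1570      17
9      web    4729      17
add column errors_x4 = t['errors'] * 4:
    device  kbytes  errors  errors_x4
0      web    5915      17         68
1  android     622      19         76
2  android    5351      19         76
3  android    7284      19         76
4  android     270      19         76
5      web    4183      17         68
6      web    4767      17         68
7  android    6027      19         76
8      web    1570      17         68
9      web    4729      17         68
sort by kbytes descending:
    device  kbytes  errors  errors_x4
3  android    7284      19         76
7  android    6027      19         76
0      web    5915      17         68
2  android    5351      19         76
6      web    4767      17         68
9      web    4729      17         68
5      web    4183      17         68
8      web    1570      17         68
1  android     622      19         76
4  android     270      19         76
drop duplicate device (keep=last):
    device  kbytes  errors  errors_x4
8      web    1570      17         68
4  android     270      19         76
Finally, mean of column 'errors_x4' = 72.0.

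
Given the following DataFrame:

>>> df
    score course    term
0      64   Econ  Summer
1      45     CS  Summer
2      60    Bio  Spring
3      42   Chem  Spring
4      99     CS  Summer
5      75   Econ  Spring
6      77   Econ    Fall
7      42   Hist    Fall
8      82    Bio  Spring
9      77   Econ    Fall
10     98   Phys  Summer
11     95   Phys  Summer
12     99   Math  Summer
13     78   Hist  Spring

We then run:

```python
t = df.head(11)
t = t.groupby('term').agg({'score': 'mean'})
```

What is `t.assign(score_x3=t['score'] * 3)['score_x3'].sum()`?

take first 11 rows:
    score course    term
0      64   Econ  Summer
1      45     CS  Summer
2      60    Bio  Spring
3      42   Chem  Spring
4      99     CS  Summer
5      75   Econ  Spring
6      77   Econ    Fall
7      42   Hist    Fall
8      82    Bio  Spring
9      77   Econ    Fall
10     98   Phys  Summer
group by term, mean of score:
            score
term             
Fall    65.333333
Spring  64.750000
Summer  76.500000
add column score_x3 = t['score'] * 3:
            score  score_x3
term                       
Fall    65.333333    196.00
Spring  64.750000    194.25
Summer  76.500000    229.50
Hence 619.75.

619.75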